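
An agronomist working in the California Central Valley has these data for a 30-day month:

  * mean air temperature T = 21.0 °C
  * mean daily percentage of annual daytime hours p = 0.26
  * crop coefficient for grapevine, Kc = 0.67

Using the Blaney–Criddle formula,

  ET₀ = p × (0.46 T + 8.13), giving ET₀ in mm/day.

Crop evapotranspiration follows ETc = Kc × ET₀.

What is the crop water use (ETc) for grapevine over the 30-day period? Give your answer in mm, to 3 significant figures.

ET₀ = 0.26 × (0.46 × 21.0 + 8.13) = 0.26 × 17.790 = 4.6254 mm/d
ETc = Kc × ET₀ = 0.67 × 4.6254 = 3.0990 mm/d
Over 30 days: 3.0990 × 30 = 92.970 mm

93.0 mm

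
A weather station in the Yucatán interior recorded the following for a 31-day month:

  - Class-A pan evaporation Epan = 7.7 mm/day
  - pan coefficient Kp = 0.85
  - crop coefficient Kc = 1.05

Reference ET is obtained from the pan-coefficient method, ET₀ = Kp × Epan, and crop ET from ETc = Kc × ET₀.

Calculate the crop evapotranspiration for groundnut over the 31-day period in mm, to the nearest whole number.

213 mm

ET₀ = 0.85 × 7.7 = 6.5450 mm/d
ETc = Kc × ET₀ = 1.05 × 6.5450 = 6.8723 mm/d
Over 31 days: 6.8723 × 31 = 213.041 mm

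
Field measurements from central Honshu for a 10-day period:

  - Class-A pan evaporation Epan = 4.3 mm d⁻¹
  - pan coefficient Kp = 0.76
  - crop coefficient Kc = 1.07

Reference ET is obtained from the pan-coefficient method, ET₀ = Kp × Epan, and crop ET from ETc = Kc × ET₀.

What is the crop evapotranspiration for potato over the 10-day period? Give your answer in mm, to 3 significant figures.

35.0 mm

ET₀ = 0.76 × 4.3 = 3.2680 mm/d
ETc = Kc × ET₀ = 1.07 × 3.2680 = 3.4968 mm/d
Over 10 days: 3.4968 × 10 = 34.968 mm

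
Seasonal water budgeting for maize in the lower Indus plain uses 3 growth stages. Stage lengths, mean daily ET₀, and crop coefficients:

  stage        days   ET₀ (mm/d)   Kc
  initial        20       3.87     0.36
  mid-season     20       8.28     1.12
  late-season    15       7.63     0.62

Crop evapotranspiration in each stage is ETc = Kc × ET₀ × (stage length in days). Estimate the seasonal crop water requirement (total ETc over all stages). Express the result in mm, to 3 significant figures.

initial: 0.36 × 3.87 × 20 = 27.86 mm
mid-season: 1.12 × 8.28 × 20 = 185.47 mm
late-season: 0.62 × 7.63 × 15 = 70.96 mm
Seasonal total = 284.29 mm

284 mm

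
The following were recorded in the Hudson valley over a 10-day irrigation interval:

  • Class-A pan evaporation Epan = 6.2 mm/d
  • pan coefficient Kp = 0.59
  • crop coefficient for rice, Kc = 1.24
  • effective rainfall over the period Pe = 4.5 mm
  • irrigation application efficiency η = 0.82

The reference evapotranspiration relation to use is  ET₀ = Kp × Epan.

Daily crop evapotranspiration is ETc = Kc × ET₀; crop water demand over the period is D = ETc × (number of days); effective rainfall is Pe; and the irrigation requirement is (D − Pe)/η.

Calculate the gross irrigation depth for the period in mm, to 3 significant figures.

49.8 mm

ET₀ = 0.59 × 6.2 = 3.6580 mm/d
ETc = Kc × ET₀ = 1.24 × 3.6580 = 4.5359 mm/d
Crop demand D = ETc × 10 d = 4.5359 × 10 = 45.359 mm
D − Pe = 45.359 − 4.5 = 40.859 mm
Gross irrigation = 40.859 / 0.82 = 49.828 mm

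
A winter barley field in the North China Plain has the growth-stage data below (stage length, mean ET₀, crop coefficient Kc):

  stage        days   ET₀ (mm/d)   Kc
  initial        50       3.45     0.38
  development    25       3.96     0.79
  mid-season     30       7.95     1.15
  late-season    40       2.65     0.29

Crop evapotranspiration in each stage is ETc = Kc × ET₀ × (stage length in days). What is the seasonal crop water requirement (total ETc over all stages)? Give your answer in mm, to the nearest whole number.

449 mm

initial: 0.38 × 3.45 × 50 = 65.55 mm
development: 0.79 × 3.96 × 25 = 78.21 mm
mid-season: 1.15 × 7.95 × 30 = 274.28 mm
late-season: 0.29 × 2.65 × 40 = 30.74 mm
Seasonal total = 448.78 mm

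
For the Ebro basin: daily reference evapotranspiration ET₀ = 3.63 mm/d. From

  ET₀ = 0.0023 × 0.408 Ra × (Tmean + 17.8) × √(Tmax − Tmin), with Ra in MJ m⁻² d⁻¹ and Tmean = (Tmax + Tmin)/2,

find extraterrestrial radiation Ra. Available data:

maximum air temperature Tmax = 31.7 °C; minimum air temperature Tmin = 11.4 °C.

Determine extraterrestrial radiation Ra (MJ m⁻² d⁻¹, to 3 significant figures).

Tmean = (31.7+11.4)/2 = 21.55 °C; ΔT = 20.3
Ra = ET₀ / [0.0023 × 0.408 × (Tmean+17.8) × √ΔT]
   = 3.63 / (0.0023 × 0.408 × 39.35 × 4.5056) = 21.818 MJ m⁻² d⁻¹

21.8 MJ m⁻² d⁻¹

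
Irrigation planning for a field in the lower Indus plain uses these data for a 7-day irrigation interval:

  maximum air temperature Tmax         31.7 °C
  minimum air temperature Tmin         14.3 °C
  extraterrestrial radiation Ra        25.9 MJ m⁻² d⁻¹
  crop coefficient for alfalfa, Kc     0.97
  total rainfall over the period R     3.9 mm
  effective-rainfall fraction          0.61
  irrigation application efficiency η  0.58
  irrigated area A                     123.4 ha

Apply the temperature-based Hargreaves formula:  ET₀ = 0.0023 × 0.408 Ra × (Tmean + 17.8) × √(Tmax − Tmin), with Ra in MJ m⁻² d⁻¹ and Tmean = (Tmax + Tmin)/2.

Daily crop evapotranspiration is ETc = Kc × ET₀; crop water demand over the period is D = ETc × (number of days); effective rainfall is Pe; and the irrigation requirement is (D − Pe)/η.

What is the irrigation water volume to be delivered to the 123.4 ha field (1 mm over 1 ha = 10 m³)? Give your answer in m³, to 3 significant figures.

54700 m³

Tmean = (31.7 + 14.3)/2 = 23.00 °C
0.408 Ra = 0.408 × 25.9 = 10.5672 mm/d equivalent
ET₀ = 0.0023 × 10.5672 × (23.00 + 17.8) × √17.4 = 0.0023 × 10.5672 × 40.80 × 4.1713 = 4.1364 mm/d
ETc = Kc × ET₀ = 0.97 × 4.1364 = 4.0123 mm/d
Crop demand D = ETc × 7 d = 4.0123 × 7 = 28.086 mm
Pe = 0.61 × 3.9 = 2.379 mm
D − Pe = 28.086 − 2.379 = 25.707 mm
Gross irrigation = 25.707 / 0.58 = 44.322 mm
Volume = 44.322 mm × 123.4 ha × 10 = 54693.3 m³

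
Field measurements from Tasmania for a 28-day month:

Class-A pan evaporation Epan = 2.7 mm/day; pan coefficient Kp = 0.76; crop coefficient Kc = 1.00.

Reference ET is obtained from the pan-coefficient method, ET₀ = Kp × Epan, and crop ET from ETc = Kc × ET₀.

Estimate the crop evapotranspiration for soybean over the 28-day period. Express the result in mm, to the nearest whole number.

ET₀ = 0.76 × 2.7 = 2.0520 mm/d
ETc = Kc × ET₀ = 1.00 × 2.0520 = 2.0520 mm/d
Over 28 days: 2.0520 × 28 = 57.456 mm

57 mm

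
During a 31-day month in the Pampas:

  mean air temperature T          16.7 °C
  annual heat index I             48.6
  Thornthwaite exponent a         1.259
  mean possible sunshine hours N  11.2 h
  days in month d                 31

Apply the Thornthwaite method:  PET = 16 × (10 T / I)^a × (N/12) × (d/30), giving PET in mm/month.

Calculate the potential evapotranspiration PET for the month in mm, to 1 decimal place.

73.0 mm

10T/I = 10 × 16.7 / 48.6 = 3.4362
(10T/I)^a = 3.4362^1.259 = 4.7307
Uncorrected PET = 16 × 4.7307 = 75.691 mm
Correction = (N/12)(d/30) = (11.2/12)(31/30) = 0.9644
PET = 75.691 × 0.9644 = 72.996 mm/month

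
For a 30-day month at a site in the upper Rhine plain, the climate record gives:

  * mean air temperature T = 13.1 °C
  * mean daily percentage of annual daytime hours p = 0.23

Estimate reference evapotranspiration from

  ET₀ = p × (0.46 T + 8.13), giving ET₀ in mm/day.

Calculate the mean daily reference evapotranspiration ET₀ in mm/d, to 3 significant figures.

3.26 mm/d

ET₀ = 0.23 × (0.46 × 13.1 + 8.13) = 0.23 × 14.156 = 3.2559 mm/d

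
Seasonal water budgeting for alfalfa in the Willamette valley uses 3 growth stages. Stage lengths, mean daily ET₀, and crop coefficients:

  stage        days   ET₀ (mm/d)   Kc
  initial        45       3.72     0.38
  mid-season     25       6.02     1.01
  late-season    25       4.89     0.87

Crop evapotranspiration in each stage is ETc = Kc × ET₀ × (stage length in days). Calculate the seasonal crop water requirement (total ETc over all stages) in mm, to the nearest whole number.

322 mm

initial: 0.38 × 3.72 × 45 = 63.61 mm
mid-season: 1.01 × 6.02 × 25 = 152.01 mm
late-season: 0.87 × 4.89 × 25 = 106.36 mm
Seasonal total = 321.98 mm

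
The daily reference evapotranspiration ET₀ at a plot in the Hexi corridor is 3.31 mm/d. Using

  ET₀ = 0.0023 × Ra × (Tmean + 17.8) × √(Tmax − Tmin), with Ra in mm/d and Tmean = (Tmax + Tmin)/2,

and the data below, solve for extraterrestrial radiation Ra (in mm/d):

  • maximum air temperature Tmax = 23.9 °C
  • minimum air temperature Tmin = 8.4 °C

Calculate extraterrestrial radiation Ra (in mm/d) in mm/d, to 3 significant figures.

10.8 mm/d

Tmean = 16.15 °C; √ΔT = 3.9370
Ra = ET₀ / [0.0023 × (Tmean+17.8) × √ΔT] = 3.31 / (0.0023 × 33.95 × 3.9370) = 10.767 mm/d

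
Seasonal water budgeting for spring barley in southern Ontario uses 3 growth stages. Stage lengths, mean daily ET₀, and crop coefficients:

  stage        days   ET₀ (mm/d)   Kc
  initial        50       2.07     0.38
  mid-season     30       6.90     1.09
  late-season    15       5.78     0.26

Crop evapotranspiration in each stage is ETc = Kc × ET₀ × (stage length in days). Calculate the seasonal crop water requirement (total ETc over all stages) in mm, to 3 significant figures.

initial: 0.38 × 2.07 × 50 = 39.33 mm
mid-season: 1.09 × 6.90 × 30 = 225.63 mm
late-season: 0.26 × 5.78 × 15 = 22.54 mm
Seasonal total = 287.50 mm

288 mm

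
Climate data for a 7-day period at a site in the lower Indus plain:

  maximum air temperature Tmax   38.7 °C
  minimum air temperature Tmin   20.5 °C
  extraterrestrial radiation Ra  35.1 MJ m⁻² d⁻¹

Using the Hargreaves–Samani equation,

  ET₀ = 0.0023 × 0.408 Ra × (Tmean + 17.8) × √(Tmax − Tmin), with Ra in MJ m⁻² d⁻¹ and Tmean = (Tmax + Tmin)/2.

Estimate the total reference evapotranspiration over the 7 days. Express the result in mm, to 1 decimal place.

46.6 mm

Tmean = (38.7 + 20.5)/2 = 29.60 °C
0.408 Ra = 0.408 × 35.1 = 14.3208 mm/d equivalent
ET₀ = 0.0023 × 14.3208 × (29.60 + 17.8) × √18.2 = 0.0023 × 14.3208 × 47.40 × 4.2661 = 6.6605 mm/d
Over 7 days: 6.6605 × 7 = 46.624 mm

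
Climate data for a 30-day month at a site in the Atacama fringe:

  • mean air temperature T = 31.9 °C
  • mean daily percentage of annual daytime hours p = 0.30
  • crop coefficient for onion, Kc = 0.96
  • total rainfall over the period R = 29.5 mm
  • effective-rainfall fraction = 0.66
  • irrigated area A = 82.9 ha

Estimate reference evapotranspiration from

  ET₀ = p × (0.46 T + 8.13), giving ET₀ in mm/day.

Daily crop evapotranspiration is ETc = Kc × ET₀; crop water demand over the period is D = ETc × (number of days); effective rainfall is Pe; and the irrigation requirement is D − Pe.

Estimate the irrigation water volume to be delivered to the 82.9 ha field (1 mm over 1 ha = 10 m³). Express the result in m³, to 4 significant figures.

ET₀ = 0.30 × (0.46 × 31.9 + 8.13) = 0.30 × 22.804 = 6.8412 mm/d
ETc = Kc × ET₀ = 0.96 × 6.8412 = 6.5676 mm/d
Crop demand D = ETc × 30 d = 6.5676 × 30 = 197.028 mm
Pe = 0.66 × 29.5 = 19.470 mm
D − Pe = 197.028 − 19.470 = 177.558 mm
Volume = 177.558 mm × 82.9 ha × 10 = 147195.6 m³

147200 m³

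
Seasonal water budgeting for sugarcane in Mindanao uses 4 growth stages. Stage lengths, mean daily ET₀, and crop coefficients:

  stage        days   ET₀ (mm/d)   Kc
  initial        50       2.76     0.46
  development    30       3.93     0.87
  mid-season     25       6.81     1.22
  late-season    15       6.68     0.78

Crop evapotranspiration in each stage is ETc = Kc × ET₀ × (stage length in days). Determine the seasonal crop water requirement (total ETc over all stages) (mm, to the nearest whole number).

initial: 0.46 × 2.76 × 50 = 63.48 mm
development: 0.87 × 3.93 × 30 = 102.57 mm
mid-season: 1.22 × 6.81 × 25 = 207.71 mm
late-season: 0.78 × 6.68 × 15 = 78.16 mm
Seasonal total = 451.92 mm

452 mm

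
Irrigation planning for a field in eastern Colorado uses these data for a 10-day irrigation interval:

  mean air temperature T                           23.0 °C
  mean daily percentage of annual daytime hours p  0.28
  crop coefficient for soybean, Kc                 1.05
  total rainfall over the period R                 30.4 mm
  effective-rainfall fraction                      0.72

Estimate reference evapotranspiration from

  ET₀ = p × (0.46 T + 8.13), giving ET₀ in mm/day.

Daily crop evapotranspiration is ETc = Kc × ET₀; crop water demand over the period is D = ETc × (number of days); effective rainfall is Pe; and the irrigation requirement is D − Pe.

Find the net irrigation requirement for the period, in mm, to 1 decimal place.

ET₀ = 0.28 × (0.46 × 23.0 + 8.13) = 0.28 × 18.710 = 5.2388 mm/d
ETc = Kc × ET₀ = 1.05 × 5.2388 = 5.5007 mm/d
Crop demand D = ETc × 10 d = 5.5007 × 10 = 55.007 mm
Pe = 0.72 × 30.4 = 21.888 mm
D − Pe = 55.007 − 21.888 = 33.119 mm

33.1 mm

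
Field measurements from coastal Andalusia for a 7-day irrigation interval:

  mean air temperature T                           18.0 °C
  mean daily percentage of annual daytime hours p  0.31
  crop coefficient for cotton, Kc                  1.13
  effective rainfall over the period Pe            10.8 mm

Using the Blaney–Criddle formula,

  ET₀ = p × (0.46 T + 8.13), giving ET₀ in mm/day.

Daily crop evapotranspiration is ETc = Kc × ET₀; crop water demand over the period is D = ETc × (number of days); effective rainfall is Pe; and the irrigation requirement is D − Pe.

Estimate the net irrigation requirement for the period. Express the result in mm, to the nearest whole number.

ET₀ = 0.31 × (0.46 × 18.0 + 8.13) = 0.31 × 16.410 = 5.0871 mm/d
ETc = Kc × ET₀ = 1.13 × 5.0871 = 5.7484 mm/d
Crop demand D = ETc × 7 d = 5.7484 × 7 = 40.239 mm
D − Pe = 40.239 − 10.8 = 29.439 mm

29 mm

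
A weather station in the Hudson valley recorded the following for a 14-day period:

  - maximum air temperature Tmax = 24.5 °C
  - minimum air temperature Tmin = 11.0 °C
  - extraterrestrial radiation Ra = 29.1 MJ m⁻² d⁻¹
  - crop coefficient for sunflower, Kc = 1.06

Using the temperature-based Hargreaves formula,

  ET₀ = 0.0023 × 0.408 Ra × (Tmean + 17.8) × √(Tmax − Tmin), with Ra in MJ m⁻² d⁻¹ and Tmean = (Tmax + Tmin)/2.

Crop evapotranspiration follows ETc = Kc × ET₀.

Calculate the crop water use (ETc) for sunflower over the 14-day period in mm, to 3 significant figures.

52.9 mm

Tmean = (24.5 + 11.0)/2 = 17.75 °C
0.408 Ra = 0.408 × 29.1 = 11.8728 mm/d equivalent
ET₀ = 0.0023 × 11.8728 × (17.75 + 17.8) × √13.5 = 0.0023 × 11.8728 × 35.55 × 3.6742 = 3.5668 mm/d
ETc = Kc × ET₀ = 1.06 × 3.5668 = 3.7808 mm/d
Over 14 days: 3.7808 × 14 = 52.931 mm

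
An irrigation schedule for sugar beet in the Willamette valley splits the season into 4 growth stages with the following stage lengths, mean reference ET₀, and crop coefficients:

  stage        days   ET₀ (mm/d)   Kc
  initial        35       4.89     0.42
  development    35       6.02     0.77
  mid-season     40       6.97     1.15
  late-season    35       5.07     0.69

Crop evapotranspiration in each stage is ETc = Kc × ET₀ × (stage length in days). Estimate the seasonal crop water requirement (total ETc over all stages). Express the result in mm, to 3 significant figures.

677 mm

initial: 0.42 × 4.89 × 35 = 71.88 mm
development: 0.77 × 6.02 × 35 = 162.24 mm
mid-season: 1.15 × 6.97 × 40 = 320.62 mm
late-season: 0.69 × 5.07 × 35 = 122.44 mm
Seasonal total = 677.18 mm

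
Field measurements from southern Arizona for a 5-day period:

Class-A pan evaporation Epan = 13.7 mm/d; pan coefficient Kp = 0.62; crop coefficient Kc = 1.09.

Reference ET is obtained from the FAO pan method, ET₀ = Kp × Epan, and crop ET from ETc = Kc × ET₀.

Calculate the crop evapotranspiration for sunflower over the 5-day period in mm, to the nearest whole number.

46 mm

ET₀ = 0.62 × 13.7 = 8.4940 mm/d
ETc = Kc × ET₀ = 1.09 × 8.4940 = 9.2585 mm/d
Over 5 days: 9.2585 × 5 = 46.293 mm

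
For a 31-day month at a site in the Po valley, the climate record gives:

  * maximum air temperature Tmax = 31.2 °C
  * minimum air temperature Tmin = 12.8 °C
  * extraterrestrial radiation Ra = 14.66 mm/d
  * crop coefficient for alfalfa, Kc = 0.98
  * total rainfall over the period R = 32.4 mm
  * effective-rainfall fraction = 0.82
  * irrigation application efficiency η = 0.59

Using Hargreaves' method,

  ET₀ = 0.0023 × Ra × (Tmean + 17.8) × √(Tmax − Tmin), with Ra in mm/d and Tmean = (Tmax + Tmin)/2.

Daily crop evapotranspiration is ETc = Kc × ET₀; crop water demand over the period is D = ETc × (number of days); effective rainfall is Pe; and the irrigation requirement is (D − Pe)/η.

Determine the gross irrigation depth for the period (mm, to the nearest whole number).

Tmean = (31.2 + 12.8)/2 = 22.00 °C
ET₀ = 0.0023 × 14.66 × (22.00 + 17.8) × √18.4 = 0.0023 × 14.66 × 39.80 × 4.2895 = 5.7564 mm/d
ETc = Kc × ET₀ = 0.98 × 5.7564 = 5.6413 mm/d
Crop demand D = ETc × 31 d = 5.6413 × 31 = 174.880 mm
Pe = 0.82 × 32.4 = 26.568 mm
D − Pe = 174.880 − 26.568 = 148.312 mm
Gross irrigation = 148.312 / 0.59 = 251.376 mm

251 mm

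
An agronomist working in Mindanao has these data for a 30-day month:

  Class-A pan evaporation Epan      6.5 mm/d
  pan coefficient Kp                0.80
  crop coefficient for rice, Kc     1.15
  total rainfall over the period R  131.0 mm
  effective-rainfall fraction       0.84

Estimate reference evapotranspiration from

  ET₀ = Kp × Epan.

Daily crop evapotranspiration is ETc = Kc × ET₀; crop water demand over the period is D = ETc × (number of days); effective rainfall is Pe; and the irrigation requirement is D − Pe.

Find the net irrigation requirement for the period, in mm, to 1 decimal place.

ET₀ = 0.80 × 6.5 = 5.2000 mm/d
ETc = Kc × ET₀ = 1.15 × 5.2000 = 5.9800 mm/d
Crop demand D = ETc × 30 d = 5.9800 × 30 = 179.400 mm
Pe = 0.84 × 131.0 = 110.040 mm
D − Pe = 179.400 − 110.040 = 69.360 mm

69.4 mm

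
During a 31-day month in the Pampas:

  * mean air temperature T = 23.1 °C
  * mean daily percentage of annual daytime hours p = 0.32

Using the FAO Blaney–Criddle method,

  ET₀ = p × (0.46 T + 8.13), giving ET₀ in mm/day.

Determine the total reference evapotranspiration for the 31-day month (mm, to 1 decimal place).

ET₀ = 0.32 × (0.46 × 23.1 + 8.13) = 0.32 × 18.756 = 6.0019 mm/d
Monthly total = 6.0019 × 31 = 186.059 mm

186.1 mm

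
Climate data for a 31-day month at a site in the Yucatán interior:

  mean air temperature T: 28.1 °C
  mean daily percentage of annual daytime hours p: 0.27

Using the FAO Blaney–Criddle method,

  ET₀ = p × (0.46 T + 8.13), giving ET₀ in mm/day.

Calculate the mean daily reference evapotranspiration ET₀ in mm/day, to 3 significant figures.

5.69 mm/day

ET₀ = 0.27 × (0.46 × 28.1 + 8.13) = 0.27 × 21.056 = 5.6851 mm/d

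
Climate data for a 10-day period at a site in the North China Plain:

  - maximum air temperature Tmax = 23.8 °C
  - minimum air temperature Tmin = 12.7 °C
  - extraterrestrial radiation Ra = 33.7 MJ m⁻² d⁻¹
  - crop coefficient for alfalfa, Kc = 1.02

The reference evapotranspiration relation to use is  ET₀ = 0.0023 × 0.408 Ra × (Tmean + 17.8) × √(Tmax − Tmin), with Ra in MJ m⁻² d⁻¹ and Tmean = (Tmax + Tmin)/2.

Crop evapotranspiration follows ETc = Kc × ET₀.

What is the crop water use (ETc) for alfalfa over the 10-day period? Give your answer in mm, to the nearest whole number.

39 mm

Tmean = (23.8 + 12.7)/2 = 18.25 °C
0.408 Ra = 0.408 × 33.7 = 13.7496 mm/d equivalent
ET₀ = 0.0023 × 13.7496 × (18.25 + 17.8) × √11.1 = 0.0023 × 13.7496 × 36.05 × 3.3317 = 3.7983 mm/d
ETc = Kc × ET₀ = 1.02 × 3.7983 = 3.8743 mm/d
Over 10 days: 3.8743 × 10 = 38.743 mm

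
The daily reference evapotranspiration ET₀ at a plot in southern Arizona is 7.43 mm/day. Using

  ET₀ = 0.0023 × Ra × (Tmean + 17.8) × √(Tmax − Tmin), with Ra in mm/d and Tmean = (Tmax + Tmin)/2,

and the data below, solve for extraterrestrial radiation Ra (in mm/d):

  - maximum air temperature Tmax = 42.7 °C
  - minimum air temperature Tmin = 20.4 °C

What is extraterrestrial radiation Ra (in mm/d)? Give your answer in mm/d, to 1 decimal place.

Tmean = 31.55 °C; √ΔT = 4.7223
Ra = ET₀ / [0.0023 × (Tmean+17.8) × √ΔT] = 7.43 / (0.0023 × 49.35 × 4.7223) = 13.862 mm/d

13.9 mm/d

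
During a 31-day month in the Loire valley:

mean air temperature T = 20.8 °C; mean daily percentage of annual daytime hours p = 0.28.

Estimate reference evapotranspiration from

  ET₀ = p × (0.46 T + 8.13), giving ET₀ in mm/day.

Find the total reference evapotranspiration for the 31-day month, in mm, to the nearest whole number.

154 mm

ET₀ = 0.28 × (0.46 × 20.8 + 8.13) = 0.28 × 17.698 = 4.9554 mm/d
Monthly total = 4.9554 × 31 = 153.617 mm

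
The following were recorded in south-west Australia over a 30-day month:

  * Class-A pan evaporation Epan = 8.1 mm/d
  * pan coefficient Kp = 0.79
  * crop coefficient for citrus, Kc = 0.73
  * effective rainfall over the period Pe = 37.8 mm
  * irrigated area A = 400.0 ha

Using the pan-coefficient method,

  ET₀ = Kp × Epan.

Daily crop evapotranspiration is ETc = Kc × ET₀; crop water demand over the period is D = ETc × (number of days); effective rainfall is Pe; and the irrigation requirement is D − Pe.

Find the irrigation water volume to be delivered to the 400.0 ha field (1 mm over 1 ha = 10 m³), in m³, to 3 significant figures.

409000 m³

ET₀ = 0.79 × 8.1 = 6.3990 mm/d
ETc = Kc × ET₀ = 0.73 × 6.3990 = 4.6713 mm/d
Crop demand D = ETc × 30 d = 4.6713 × 30 = 140.139 mm
D − Pe = 140.139 − 37.8 = 102.339 mm
Volume = 102.339 mm × 400.0 ha × 10 = 409356.0 m³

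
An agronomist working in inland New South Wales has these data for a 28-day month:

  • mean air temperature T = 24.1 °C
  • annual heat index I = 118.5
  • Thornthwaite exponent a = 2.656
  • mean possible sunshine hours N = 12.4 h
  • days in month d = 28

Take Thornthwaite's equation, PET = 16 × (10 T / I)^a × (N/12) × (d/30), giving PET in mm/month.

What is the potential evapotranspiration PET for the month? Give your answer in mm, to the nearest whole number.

102 mm

10T/I = 10 × 24.1 / 118.5 = 2.0338
(10T/I)^a = 2.0338^2.656 = 6.5897
Uncorrected PET = 16 × 6.5897 = 105.435 mm
Correction = (N/12)(d/30) = (12.4/12)(28/30) = 0.9644
PET = 105.435 × 0.9644 = 101.682 mm/month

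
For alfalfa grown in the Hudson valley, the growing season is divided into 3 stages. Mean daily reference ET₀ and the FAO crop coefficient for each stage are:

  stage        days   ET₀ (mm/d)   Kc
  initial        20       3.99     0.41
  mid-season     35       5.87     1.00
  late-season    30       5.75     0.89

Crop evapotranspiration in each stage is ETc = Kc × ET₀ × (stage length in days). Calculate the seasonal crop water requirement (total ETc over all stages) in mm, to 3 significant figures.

initial: 0.41 × 3.99 × 20 = 32.72 mm
mid-season: 1.00 × 5.87 × 35 = 205.45 mm
late-season: 0.89 × 5.75 × 30 = 153.53 mm
Seasonal total = 391.70 mm

392 mm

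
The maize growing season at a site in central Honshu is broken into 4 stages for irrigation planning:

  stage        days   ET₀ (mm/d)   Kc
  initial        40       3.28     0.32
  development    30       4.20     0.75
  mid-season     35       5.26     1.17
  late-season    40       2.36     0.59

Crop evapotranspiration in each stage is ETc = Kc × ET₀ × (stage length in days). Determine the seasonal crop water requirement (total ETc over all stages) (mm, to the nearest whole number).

408 mm

initial: 0.32 × 3.28 × 40 = 41.98 mm
development: 0.75 × 4.20 × 30 = 94.50 mm
mid-season: 1.17 × 5.26 × 35 = 215.40 mm
late-season: 0.59 × 2.36 × 40 = 55.70 mm
Seasonal total = 407.58 mm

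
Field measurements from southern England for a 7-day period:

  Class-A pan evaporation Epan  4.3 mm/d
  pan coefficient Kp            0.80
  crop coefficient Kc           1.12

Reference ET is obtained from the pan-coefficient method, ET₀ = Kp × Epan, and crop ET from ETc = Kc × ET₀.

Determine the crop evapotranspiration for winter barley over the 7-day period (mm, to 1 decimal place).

27.0 mm

ET₀ = 0.80 × 4.3 = 3.4400 mm/d
ETc = Kc × ET₀ = 1.12 × 3.4400 = 3.8528 mm/d
Over 7 days: 3.8528 × 7 = 26.970 mm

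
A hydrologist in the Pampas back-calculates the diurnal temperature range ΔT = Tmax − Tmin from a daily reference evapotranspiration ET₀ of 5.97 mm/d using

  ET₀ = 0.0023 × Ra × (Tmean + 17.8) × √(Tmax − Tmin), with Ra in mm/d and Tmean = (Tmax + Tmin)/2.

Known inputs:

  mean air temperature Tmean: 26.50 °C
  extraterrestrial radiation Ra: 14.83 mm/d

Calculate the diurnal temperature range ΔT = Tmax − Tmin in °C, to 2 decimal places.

15.61 °C

√ΔT = ET₀ / [0.0023 × Ra × (Tmean+17.8)] = 5.97 / (0.0023 × 14.83 × 44.30) = 3.9510
ΔT = 3.9510² = 15.610 °C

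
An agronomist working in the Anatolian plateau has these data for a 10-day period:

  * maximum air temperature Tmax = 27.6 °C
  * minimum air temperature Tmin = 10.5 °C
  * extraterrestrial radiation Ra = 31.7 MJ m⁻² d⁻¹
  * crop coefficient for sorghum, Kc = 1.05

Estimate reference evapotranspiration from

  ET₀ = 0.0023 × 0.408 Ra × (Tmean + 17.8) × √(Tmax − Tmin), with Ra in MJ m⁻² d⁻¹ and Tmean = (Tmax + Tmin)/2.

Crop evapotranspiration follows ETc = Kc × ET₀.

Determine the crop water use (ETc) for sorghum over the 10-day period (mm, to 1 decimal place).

Tmean = (27.6 + 10.5)/2 = 19.05 °C
0.408 Ra = 0.408 × 31.7 = 12.9336 mm/d equivalent
ET₀ = 0.0023 × 12.9336 × (19.05 + 17.8) × √17.1 = 0.0023 × 12.9336 × 36.85 × 4.1352 = 4.5330 mm/d
ETc = Kc × ET₀ = 1.05 × 4.5330 = 4.7597 mm/d
Over 10 days: 4.7597 × 10 = 47.597 mm

47.6 mm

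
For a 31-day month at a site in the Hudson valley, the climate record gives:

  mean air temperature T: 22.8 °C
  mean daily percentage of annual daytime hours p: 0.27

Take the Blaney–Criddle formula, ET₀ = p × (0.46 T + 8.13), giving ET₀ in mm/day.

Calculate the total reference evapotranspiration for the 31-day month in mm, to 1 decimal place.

155.8 mm

ET₀ = 0.27 × (0.46 × 22.8 + 8.13) = 0.27 × 18.618 = 5.0269 mm/d
Monthly total = 5.0269 × 31 = 155.834 mm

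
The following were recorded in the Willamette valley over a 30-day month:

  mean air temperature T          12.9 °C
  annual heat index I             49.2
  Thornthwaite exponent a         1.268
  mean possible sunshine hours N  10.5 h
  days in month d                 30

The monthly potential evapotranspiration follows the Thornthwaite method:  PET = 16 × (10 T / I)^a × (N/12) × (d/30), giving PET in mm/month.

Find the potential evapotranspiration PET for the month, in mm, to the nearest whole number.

48 mm

10T/I = 10 × 12.9 / 49.2 = 2.6220
(10T/I)^a = 2.6220^1.268 = 3.3949
Uncorrected PET = 16 × 3.3949 = 54.318 mm
Correction = (N/12)(d/30) = (10.5/12)(30/30) = 0.8750
PET = 54.318 × 0.8750 = 47.528 mm/month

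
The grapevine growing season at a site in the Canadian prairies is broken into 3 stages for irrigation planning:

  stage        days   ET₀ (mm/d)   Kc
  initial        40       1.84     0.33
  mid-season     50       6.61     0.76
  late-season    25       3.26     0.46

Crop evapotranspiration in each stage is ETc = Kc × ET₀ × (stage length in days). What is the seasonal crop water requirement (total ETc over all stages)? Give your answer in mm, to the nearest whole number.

313 mm

initial: 0.33 × 1.84 × 40 = 24.29 mm
mid-season: 0.76 × 6.61 × 50 = 251.18 mm
late-season: 0.46 × 3.26 × 25 = 37.49 mm
Seasonal total = 312.96 mm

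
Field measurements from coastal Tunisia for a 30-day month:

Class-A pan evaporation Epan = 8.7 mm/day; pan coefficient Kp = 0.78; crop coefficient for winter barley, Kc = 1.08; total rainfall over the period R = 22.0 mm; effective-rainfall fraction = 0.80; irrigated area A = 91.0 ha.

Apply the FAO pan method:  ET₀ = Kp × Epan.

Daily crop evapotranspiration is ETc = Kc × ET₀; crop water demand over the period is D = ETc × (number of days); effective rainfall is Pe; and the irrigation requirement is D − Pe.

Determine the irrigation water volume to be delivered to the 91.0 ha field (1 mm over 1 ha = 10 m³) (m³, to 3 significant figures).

184000 m³

ET₀ = 0.78 × 8.7 = 6.7860 mm/d
ETc = Kc × ET₀ = 1.08 × 6.7860 = 7.3289 mm/d
Crop demand D = ETc × 30 d = 7.3289 × 30 = 219.867 mm
Pe = 0.80 × 22.0 = 17.600 mm
D − Pe = 219.867 − 17.600 = 202.267 mm
Volume = 202.267 mm × 91.0 ha × 10 = 184063.0 m³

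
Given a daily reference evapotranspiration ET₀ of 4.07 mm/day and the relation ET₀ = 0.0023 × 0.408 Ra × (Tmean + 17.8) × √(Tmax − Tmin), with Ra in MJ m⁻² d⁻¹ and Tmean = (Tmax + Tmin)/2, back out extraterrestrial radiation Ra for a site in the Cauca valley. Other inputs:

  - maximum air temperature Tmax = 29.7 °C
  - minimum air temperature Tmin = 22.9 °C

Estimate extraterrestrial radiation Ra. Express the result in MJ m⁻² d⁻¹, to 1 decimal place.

37.7 MJ m⁻² d⁻¹

Tmean = (29.7+22.9)/2 = 26.30 °C; ΔT = 6.8
Ra = ET₀ / [0.0023 × 0.408 × (Tmean+17.8) × √ΔT]
   = 4.07 / (0.0023 × 0.408 × 44.10 × 2.6077) = 37.715 MJ m⁻² d⁻¹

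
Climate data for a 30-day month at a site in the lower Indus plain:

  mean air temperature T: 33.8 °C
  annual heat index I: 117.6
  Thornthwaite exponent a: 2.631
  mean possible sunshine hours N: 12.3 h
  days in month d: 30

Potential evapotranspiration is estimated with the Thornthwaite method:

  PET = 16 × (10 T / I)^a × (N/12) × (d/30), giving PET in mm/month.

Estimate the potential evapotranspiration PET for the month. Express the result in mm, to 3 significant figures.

264 mm

10T/I = 10 × 33.8 / 117.6 = 2.8741
(10T/I)^a = 2.8741^2.631 = 16.0812
Uncorrected PET = 16 × 16.0812 = 257.299 mm
Correction = (N/12)(d/30) = (12.3/12)(30/30) = 1.0250
PET = 257.299 × 1.0250 = 263.731 mm/month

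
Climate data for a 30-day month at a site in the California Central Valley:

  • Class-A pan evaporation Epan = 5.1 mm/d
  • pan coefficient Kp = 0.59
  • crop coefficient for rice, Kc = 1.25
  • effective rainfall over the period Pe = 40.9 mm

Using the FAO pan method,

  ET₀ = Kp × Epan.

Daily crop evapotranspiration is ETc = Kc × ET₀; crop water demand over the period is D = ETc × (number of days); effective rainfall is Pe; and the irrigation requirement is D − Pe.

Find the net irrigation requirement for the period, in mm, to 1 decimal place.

ET₀ = 0.59 × 5.1 = 3.0090 mm/d
ETc = Kc × ET₀ = 1.25 × 3.0090 = 3.7613 mm/d
Crop demand D = ETc × 30 d = 3.7613 × 30 = 112.839 mm
D − Pe = 112.839 − 40.9 = 71.939 mm

71.9 mm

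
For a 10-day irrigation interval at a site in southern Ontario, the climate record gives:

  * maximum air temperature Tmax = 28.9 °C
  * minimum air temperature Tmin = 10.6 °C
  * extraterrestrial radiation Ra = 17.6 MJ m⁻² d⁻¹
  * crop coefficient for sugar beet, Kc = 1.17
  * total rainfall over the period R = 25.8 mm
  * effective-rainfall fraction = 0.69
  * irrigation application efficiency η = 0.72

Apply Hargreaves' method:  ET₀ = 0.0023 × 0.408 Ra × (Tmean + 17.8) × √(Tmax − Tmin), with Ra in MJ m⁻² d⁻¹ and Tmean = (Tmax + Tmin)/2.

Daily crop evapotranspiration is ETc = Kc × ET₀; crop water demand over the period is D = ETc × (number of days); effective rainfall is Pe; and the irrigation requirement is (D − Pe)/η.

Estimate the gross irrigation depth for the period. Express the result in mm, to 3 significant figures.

18.4 mm

Tmean = (28.9 + 10.6)/2 = 19.75 °C
0.408 Ra = 0.408 × 17.6 = 7.1808 mm/d equivalent
ET₀ = 0.0023 × 7.1808 × (19.75 + 17.8) × √18.3 = 0.0023 × 7.1808 × 37.55 × 4.2778 = 2.6530 mm/d
ETc = Kc × ET₀ = 1.17 × 2.6530 = 3.1040 mm/d
Crop demand D = ETc × 10 d = 3.1040 × 10 = 31.040 mm
Pe = 0.69 × 25.8 = 17.802 mm
D − Pe = 31.040 − 17.802 = 13.238 mm
Gross irrigation = 13.238 / 0.72 = 18.386 mm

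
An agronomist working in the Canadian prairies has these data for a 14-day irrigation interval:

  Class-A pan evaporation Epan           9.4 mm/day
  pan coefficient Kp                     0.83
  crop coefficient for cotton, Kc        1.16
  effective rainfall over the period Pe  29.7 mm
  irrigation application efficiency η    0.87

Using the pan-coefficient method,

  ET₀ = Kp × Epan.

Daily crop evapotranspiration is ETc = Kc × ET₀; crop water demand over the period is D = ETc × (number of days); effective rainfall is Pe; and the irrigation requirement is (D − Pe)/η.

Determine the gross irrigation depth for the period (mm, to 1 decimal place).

111.5 mm

ET₀ = 0.83 × 9.4 = 7.8020 mm/d
ETc = Kc × ET₀ = 1.16 × 7.8020 = 9.0503 mm/d
Crop demand D = ETc × 14 d = 9.0503 × 14 = 126.704 mm
D − Pe = 126.704 − 29.7 = 97.004 mm
Gross irrigation = 97.004 / 0.87 = 111.499 mm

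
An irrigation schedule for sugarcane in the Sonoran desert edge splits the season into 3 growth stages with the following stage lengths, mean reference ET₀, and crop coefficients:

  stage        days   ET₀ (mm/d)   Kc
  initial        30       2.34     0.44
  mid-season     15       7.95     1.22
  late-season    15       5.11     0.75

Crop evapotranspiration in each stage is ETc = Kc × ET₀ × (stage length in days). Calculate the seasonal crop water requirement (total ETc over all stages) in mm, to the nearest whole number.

234 mm

initial: 0.44 × 2.34 × 30 = 30.89 mm
mid-season: 1.22 × 7.95 × 15 = 145.49 mm
late-season: 0.75 × 5.11 × 15 = 57.49 mm
Seasonal total = 233.87 mm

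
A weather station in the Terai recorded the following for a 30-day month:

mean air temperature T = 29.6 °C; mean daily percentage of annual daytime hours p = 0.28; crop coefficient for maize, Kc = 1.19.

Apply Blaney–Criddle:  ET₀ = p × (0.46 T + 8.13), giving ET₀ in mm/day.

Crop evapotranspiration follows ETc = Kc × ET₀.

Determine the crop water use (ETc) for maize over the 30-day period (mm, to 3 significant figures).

217 mm

ET₀ = 0.28 × (0.46 × 29.6 + 8.13) = 0.28 × 21.746 = 6.0889 mm/d
ETc = Kc × ET₀ = 1.19 × 6.0889 = 7.2458 mm/d
Over 30 days: 7.2458 × 30 = 217.374 mm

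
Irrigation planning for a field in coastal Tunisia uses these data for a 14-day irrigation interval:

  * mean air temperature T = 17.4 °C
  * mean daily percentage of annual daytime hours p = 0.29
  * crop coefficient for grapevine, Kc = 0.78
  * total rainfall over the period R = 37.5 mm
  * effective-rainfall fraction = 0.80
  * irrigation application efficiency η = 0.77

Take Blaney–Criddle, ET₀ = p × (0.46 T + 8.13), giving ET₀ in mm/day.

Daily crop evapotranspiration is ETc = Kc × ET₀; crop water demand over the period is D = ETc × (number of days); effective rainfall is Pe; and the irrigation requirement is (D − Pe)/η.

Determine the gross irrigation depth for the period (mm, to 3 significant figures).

27.4 mm

ET₀ = 0.29 × (0.46 × 17.4 + 8.13) = 0.29 × 16.134 = 4.6789 mm/d
ETc = Kc × ET₀ = 0.78 × 4.6789 = 3.6495 mm/d
Crop demand D = ETc × 14 d = 3.6495 × 14 = 51.093 mm
Pe = 0.80 × 37.5 = 30.000 mm
D − Pe = 51.093 − 30.000 = 21.093 mm
Gross irrigation = 21.093 / 0.77 = 27.394 mm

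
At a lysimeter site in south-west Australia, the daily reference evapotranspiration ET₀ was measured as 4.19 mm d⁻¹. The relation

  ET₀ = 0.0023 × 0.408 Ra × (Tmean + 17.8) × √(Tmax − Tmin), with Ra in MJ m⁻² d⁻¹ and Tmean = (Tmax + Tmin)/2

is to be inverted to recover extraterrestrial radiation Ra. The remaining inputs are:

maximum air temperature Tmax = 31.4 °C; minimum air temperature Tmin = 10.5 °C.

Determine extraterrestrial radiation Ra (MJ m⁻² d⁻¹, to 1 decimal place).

Tmean = (31.4+10.5)/2 = 20.95 °C; ΔT = 20.9
Ra = ET₀ / [0.0023 × 0.408 × (Tmean+17.8) × √ΔT]
   = 4.19 / (0.0023 × 0.408 × 38.75 × 4.5717) = 25.204 MJ m⁻² d⁻¹

25.2 MJ m⁻² d⁻¹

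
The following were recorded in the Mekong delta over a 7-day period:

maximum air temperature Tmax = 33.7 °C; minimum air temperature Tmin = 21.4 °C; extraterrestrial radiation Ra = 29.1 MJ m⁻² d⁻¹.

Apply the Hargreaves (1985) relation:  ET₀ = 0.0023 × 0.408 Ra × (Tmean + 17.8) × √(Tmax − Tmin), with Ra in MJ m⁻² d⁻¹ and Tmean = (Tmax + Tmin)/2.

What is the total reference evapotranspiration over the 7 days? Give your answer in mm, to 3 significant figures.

30.4 mm

Tmean = (33.7 + 21.4)/2 = 27.55 °C
0.408 Ra = 0.408 × 29.1 = 11.8728 mm/d equivalent
ET₀ = 0.0023 × 11.8728 × (27.55 + 17.8) × √12.3 = 0.0023 × 11.8728 × 45.35 × 3.5071 = 4.3432 mm/d
Over 7 days: 4.3432 × 7 = 30.402 mm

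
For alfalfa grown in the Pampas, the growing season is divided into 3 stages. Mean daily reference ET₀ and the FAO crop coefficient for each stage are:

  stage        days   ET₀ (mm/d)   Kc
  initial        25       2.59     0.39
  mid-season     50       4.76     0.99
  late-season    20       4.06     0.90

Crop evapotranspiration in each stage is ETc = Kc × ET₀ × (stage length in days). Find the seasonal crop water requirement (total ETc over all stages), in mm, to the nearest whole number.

initial: 0.39 × 2.59 × 25 = 25.25 mm
mid-season: 0.99 × 4.76 × 50 = 235.62 mm
late-season: 0.90 × 4.06 × 20 = 73.08 mm
Seasonal total = 333.95 mm

334 mm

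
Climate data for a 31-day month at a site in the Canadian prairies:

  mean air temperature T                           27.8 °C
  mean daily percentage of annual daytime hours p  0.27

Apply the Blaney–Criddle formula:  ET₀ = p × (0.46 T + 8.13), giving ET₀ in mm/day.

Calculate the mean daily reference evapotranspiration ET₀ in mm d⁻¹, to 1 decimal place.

5.6 mm d⁻¹

ET₀ = 0.27 × (0.46 × 27.8 + 8.13) = 0.27 × 20.918 = 5.6479 mm/d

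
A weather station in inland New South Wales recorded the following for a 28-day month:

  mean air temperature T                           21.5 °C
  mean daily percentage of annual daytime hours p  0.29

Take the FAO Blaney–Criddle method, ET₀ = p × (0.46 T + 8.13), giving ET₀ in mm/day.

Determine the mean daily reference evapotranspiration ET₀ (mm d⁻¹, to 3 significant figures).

ET₀ = 0.29 × (0.46 × 21.5 + 8.13) = 0.29 × 18.020 = 5.2258 mm/d

5.23 mm d⁻¹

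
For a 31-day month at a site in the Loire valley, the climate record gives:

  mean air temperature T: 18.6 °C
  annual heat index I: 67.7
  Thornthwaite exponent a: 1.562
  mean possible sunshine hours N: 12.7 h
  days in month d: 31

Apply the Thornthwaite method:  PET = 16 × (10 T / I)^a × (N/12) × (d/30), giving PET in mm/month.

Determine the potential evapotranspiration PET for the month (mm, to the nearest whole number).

85 mm

10T/I = 10 × 18.6 / 67.7 = 2.7474
(10T/I)^a = 2.7474^1.562 = 4.8484
Uncorrected PET = 16 × 4.8484 = 77.574 mm
Correction = (N/12)(d/30) = (12.7/12)(31/30) = 1.0936
PET = 77.574 × 1.0936 = 84.835 mm/month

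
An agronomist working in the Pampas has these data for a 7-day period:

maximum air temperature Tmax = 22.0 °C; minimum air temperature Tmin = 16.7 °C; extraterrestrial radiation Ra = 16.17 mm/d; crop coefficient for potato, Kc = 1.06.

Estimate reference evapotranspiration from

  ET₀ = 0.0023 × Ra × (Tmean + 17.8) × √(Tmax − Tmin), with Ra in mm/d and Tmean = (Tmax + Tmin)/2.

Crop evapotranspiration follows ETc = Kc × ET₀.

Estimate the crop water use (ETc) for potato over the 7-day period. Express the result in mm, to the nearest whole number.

Tmean = (22.0 + 16.7)/2 = 19.35 °C
ET₀ = 0.0023 × 16.17 × (19.35 + 17.8) × √5.3 = 0.0023 × 16.17 × 37.15 × 2.3022 = 3.1808 mm/d
ETc = Kc × ET₀ = 1.06 × 3.1808 = 3.3716 mm/d
Over 7 days: 3.3716 × 7 = 23.601 mm

24 mm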